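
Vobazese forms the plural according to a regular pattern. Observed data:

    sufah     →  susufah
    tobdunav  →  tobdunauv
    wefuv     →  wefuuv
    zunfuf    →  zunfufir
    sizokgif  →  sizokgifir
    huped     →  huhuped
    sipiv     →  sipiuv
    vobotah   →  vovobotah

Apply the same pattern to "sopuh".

sosopuh

sipiv and sizokgif both have last vowel 'i' yet inflect differently (sipiuv, sizokgifir), so the last vowel is not what conditions the rule; the final letter is.
"sopuh" ends in -h. The stems ending in -h (sufah → susufah, vobotah → vovobotah) repeat the first consonant+vowel as a prefix.
The other patterns: stems ending in -v drop the final letter and add -uv; stems ending in -f add -ir.
So sopuh → sosopuh.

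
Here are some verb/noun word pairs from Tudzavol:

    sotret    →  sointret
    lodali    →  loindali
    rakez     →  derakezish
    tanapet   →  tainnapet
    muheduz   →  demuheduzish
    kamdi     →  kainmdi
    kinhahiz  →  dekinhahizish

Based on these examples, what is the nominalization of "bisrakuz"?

"bisrakuz" ends in -z. The stems ending in -z (muheduz → demuheduzish, rakez → derakezish, kinhahiz → dekinhahizish) add de- … -ish around the stem.
So bisrakuz → debisrakuzish.

debisrakuzish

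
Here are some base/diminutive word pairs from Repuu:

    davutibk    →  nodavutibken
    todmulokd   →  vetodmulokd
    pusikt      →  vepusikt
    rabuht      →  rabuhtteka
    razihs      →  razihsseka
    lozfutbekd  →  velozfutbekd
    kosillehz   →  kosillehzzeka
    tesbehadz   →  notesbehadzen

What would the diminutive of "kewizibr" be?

nokewizibren

rabuht and pusikt both end in -t yet inflect differently (rabuhtteka, vepusikt), so the final letter is not what conditions the rule; the second-to-last letter is.
"kewizibr" has second-to-last letter 'b'. The one such stem in the data (davutibk → nodavutibken) adds no- … -en around the stem, so the same rule applies.
The other patterns: stems whose second-to-last letter is 'h' double the final consonant and add -eka; stems whose second-to-last letter is 'k' add the prefix ve-.
So kewizibr → nokewizibren.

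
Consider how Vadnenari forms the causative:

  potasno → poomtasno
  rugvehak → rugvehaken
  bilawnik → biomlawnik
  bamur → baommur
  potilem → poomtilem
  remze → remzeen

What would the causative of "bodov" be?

rugvehak and bilawnik both end in -k yet inflect differently (rugvehaken, biomlawnik), so the final letter is not what conditions the rule; the first letter is.
"bodov" begins with b-. The stems beginning with b- (bilawnik → biomlawnik, bamur → baommur) insert -om- after the first vowel.
So bodov → boomdov.

boomdov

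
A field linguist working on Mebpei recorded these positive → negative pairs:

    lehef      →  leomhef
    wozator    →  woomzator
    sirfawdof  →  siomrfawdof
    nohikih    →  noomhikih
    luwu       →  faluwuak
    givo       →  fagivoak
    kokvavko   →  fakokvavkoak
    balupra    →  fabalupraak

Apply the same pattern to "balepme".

fabalepmeak

wozator and givo both have last vowel 'o' yet inflect differently (woomzator, fagivoak), so the last vowel is not what conditions the rule; whether the stem ends in a vowel or a consonant is.
"balepme" ends in a vowel. The stems ending in a vowel (luwu → faluwuak, givo → fagivoak, kokvavko → fakokvavkoak) add fa- … -ak around the stem.
The other pattern: stems ending in a consonant insert -om- after the first vowel.
So balepme → fabalepmeak.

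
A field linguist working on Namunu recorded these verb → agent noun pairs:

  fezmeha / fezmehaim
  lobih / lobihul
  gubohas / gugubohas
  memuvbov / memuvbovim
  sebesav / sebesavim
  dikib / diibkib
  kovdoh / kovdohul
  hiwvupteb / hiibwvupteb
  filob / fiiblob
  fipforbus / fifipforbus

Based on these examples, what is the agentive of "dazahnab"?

"dazahnab" ends in -b. The stems ending in -b (hiwvupteb → hiibwvupteb, filob → fiiblob, dikib → diibkib) insert -ib- after the first vowel.
The other patterns: stems ending in -h add -ul; stems ending in -s repeat the first consonant+vowel as a prefix; stems ending in -a or -v add -im.
So dazahnab → daibzahnab.

daibzahnab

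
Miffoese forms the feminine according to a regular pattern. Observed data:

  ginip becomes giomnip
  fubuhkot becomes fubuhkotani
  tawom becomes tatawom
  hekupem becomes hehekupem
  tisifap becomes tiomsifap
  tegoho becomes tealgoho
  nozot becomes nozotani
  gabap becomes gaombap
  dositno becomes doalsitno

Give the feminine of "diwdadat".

diwdadatani

nozot and tegoho both have last vowel 'o' yet inflect differently (nozotani, tealgoho), so the last vowel is not what conditions the rule; the final letter is.
"diwdadat" ends in -t. The stems ending in -t (nozot → nozotani, fubuhkot → fubuhkotani) add -ani.
So diwdadat → diwdadatani.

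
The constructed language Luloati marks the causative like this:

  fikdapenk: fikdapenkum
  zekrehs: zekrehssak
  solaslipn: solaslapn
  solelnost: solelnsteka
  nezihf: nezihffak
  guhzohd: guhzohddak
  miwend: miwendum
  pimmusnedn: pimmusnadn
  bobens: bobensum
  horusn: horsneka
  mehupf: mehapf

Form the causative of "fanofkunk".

fanofkunkum

guhzohd and miwend both end in -d yet inflect differently (guhzohddak, miwendum), so the final letter is not what conditions the rule; the second-to-last letter is.
"fanofkunk" has second-to-last letter 'n'. The stems whose second-to-last letter is 'n' (miwend → miwendum, fikdapenk → fikdapenkum, bobens → bobensum) add -um.
The other patterns: stems whose second-to-last letter is 'h' double the final consonant and add -ak; stems whose second-to-last letter is 's' delete the last vowel and add -eka; stems whose second-to-last letter is 'd' or 'p' change the last vowel to 'a'.
So fanofkunk → fanofkunkum.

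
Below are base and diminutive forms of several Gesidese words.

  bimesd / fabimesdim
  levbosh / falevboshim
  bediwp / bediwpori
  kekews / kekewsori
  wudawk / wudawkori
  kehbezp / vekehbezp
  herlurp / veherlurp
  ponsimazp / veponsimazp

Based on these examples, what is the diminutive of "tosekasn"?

fatosekasnim

"tosekasn" has second-to-last letter 's'. The stems whose second-to-last letter is 's' (bimesd → fabimesdim, levbosh → falevboshim) add fa- … -im around the stem.
So tosekasn → fatosekasnim.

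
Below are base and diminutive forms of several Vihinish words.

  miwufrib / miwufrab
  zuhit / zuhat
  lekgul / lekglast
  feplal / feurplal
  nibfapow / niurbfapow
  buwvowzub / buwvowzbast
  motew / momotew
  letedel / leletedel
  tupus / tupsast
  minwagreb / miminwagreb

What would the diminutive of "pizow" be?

piurzow

"pizow" has last vowel 'o'. The one such stem in the data (nibfapow → niurbfapow) inserts -ur- after the first vowel (as does feplal), so the same rule applies.
The other patterns: stems whose last vowel is 'u' delete the last vowel and add -ast; stems whose last vowel is 'i' change the last vowel to 'a'; stems whose last vowel is 'e' repeat the first consonant+vowel as a prefix.
So pizow → piurzow.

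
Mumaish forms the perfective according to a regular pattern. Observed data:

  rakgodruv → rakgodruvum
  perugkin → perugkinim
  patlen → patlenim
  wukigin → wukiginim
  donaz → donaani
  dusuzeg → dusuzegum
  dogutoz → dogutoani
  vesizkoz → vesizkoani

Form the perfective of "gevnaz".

gevnaani

patlen and dusuzeg both have last vowel 'e' yet inflect differently (patlenim, dusuzegum), so the last vowel is not what conditions the rule; the final letter is.
"gevnaz" ends in -z. The stems ending in -z (vesizkoz → vesizkoani, dogutoz → dogutoani, donaz → donaani) drop the final letter and add -ani.
So gevnaz → gevnaani.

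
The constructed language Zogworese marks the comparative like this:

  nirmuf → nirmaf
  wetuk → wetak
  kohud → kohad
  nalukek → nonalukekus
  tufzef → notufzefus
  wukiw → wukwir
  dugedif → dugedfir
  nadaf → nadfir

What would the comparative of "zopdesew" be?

"zopdesew" has last vowel 'e'. The stems whose last vowel is 'e' (nalukek → nonalukekus, tufzef → notufzefus) add no- … -us around the stem.
The other patterns: stems whose last vowel is 'u' change the last vowel to 'a'; stems whose last vowel is 'a' or 'i' delete the last vowel and add -ir.
So zopdesew → nozopdesewus.

nozopdesewus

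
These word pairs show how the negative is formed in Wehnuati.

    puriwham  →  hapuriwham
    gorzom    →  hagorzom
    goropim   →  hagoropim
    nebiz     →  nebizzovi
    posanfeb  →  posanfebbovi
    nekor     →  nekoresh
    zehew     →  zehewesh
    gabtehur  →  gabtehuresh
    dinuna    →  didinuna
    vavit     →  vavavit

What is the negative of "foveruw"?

foveruwesh

"foveruw" ends in -w. The one such stem in the data (zehew → zehewesh) adds -esh, so the same rule applies.
So foveruw → foveruwesh.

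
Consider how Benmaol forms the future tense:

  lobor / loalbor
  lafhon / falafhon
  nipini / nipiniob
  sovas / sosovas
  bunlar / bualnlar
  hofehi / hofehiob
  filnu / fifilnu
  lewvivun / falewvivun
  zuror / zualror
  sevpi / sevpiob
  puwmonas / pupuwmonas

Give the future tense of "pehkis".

lobor and lafhon both have last vowel 'o' yet inflect differently (loalbor, falafhon), so the last vowel is not what conditions the rule; the final letter is.
"pehkis" ends in -s. The stems ending in -s (sovas → sosovas, puwmonas → pupuwmonas) repeat the first consonant+vowel as a prefix.
The other patterns: stems ending in -i add -ob; stems ending in -r insert -al- after the first vowel; stems ending in -n add the prefix fa-.
So pehkis → pepehkis.

pepehkis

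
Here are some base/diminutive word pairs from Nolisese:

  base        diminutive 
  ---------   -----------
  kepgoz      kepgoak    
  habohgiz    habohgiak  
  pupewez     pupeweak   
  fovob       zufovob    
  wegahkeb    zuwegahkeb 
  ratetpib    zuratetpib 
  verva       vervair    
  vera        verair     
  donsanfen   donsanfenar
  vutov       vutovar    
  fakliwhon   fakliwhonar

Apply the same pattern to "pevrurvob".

"pevrurvob" ends in -b. The stems ending in -b (fovob → zufovob, wegahkeb → zuwegahkeb, ratetpib → zuratetpib) add the prefix zu-.
So pevrurvob → zupevrurvob.

zupevrurvob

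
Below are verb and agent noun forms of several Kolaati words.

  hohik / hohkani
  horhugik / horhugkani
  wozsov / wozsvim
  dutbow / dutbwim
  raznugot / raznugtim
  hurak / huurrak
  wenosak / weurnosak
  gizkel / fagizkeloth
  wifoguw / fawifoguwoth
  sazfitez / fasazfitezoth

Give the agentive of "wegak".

hohik and hurak both end in -k yet inflect differently (hohkani, huurrak), so the final letter is not what conditions the rule; the last vowel is.
"wegak" has last vowel 'a'. The stems whose last vowel is 'a' (hurak → huurrak, wenosak → weurnosak) insert -ur- after the first vowel.
The other patterns: stems whose last vowel is 'i' delete the last vowel and add -ani; stems whose last vowel is 'o' delete the last vowel and add -im; stems whose last vowel is 'e' or 'u' add fa- … -oth around the stem.
So wegak → weurgak.

weurgak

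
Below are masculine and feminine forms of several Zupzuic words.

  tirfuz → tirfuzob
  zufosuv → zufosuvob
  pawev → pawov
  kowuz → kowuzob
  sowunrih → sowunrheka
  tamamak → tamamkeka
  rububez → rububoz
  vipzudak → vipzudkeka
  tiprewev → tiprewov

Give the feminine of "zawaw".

zufosuv and tiprewev both end in -v yet inflect differently (zufosuvob, tiprewov), so the final letter is not what conditions the rule; the last vowel is.
"zawaw" has last vowel 'a'. The stems whose last vowel is 'a' (vipzudak → vipzudkeka, tamamak → tamamkeka) delete the last vowel and add -eka.
The other patterns: stems whose last vowel is 'u' add -ob; stems whose last vowel is 'e' change the last vowel to 'o'.
So zawaw → zawweka.

zawweka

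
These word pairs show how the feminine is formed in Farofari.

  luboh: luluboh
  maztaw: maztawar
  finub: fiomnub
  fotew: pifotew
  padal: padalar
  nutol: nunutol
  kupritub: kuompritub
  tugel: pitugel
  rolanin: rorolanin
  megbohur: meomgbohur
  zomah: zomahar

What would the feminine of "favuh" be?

faomvuh

"favuh" has last vowel 'u'. The stems whose last vowel is 'u' (kupritub → kuompritub, megbohur → meomgbohur, finub → fiomnub) insert -om- after the first vowel.
The other patterns: stems whose last vowel is 'e' add the prefix pi-; stems whose last vowel is 'i' or 'o' repeat the first consonant+vowel as a prefix; stems whose last vowel is 'a' add -ar.
So favuh → faomvuh.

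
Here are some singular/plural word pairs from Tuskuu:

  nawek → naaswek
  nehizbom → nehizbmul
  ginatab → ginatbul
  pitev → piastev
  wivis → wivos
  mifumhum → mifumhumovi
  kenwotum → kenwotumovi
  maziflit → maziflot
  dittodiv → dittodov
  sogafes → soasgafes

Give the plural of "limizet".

wivis and sogafes both end in -s yet inflect differently (wivos, soasgafes), so the final letter is not what conditions the rule; the last vowel is.
"limizet" has last vowel 'e'. The stems whose last vowel is 'e' (nawek → naaswek, sogafes → soasgafes, pitev → piastev) insert -as- after the first vowel.
So limizet → liasmizet.

liasmizet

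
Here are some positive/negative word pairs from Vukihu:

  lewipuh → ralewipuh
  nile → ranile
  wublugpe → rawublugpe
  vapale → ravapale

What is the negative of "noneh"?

ranoneh

Every pair shown (lewipuh → ralewipuh, nile → ranile, wublugpe → rawublugpe, …) follows the same rule: add the prefix ra-.
So noneh → ranoneh.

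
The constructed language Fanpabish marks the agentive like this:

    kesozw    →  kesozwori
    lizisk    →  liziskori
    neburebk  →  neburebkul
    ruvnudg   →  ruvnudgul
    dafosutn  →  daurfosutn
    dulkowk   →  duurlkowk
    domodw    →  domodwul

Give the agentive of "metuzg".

neburebk and dulkowk both end in -k yet inflect differently (neburebkul, duurlkowk), so the final letter is not what conditions the rule; the second-to-last letter is.
"metuzg" has second-to-last letter 'z'. The one such stem in the data (kesozw → kesozwori) adds -ori, so the same rule applies.
The other patterns: stems whose second-to-last letter is 'b' or 'd' add -ul; stems whose second-to-last letter is 't' or 'w' insert -ur- after the first vowel.
So metuzg → metuzgori.

metuzgori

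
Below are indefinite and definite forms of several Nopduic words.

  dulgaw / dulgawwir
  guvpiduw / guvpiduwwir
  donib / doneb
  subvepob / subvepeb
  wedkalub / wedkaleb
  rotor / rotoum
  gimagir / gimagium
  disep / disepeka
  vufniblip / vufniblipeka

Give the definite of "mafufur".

"mafufur" ends in -r. The stems ending in -r (rotor → rotoum, gimagir → gimagium) drop the final letter and add -um.
So mafufur → mafufuum.

mafufuum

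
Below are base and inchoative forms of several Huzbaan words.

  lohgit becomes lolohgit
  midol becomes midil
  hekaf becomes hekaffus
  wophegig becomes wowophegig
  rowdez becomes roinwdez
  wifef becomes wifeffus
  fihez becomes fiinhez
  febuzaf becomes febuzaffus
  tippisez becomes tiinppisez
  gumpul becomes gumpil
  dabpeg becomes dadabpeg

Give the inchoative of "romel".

dabpeg and rowdez both have last vowel 'e' yet inflect differently (dadabpeg, roinwdez), so the last vowel is not what conditions the rule; the final letter is.
"romel" ends in -l. The stems ending in -l (gumpul → gumpil, midol → midil) change the last vowel to 'i'.
So romel → romil.

romil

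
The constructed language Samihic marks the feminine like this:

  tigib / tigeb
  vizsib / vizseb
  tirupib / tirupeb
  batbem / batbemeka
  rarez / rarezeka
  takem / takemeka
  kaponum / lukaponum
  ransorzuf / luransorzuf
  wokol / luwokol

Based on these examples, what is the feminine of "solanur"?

lusolanur

batbem and kaponum both end in -m yet inflect differently (batbemeka, lukaponum), so the final letter is not what conditions the rule; the last vowel is.
"solanur" has last vowel 'u'. The stems whose last vowel is 'u' (kaponum → lukaponum, ransorzuf → luransorzuf) add the prefix lu-.
The other patterns: stems whose last vowel is 'i' change the last vowel to 'e'; stems whose last vowel is 'e' add -eka.
So solanur → lusolanur.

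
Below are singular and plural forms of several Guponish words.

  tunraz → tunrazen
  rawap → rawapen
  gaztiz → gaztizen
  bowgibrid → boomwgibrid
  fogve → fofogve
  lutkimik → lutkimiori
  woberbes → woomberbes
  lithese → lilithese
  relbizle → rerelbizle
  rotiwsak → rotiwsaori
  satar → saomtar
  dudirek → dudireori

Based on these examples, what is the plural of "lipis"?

"lipis" ends in -s. The one such stem in the data (woberbes → woomberbes) inserts -om- after the first vowel (as do bowgibrid, satar), so the same rule applies.
The other patterns: stems ending in -e repeat the first consonant+vowel as a prefix; stems ending in -k drop the final letter and add -ori; stems ending in -p or -z add -en.
So lipis → liompis.

liompis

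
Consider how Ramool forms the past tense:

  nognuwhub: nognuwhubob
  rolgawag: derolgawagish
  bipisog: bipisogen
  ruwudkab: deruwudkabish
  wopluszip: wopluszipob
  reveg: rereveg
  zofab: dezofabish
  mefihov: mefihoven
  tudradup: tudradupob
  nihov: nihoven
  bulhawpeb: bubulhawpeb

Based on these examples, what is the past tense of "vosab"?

devosabish

rolgawag and bipisog both end in -g yet inflect differently (derolgawagish, bipisogen), so the final letter is not what conditions the rule; the last vowel is.
"vosab" has last vowel 'a'. The stems whose last vowel is 'a' (zofab → dezofabish, rolgawag → derolgawagish, ruwudkab → deruwudkabish) add de- … -ish around the stem.
The other patterns: stems whose last vowel is 'o' add -en; stems whose last vowel is 'e' repeat the first consonant+vowel as a prefix; stems whose last vowel is 'i' or 'u' add -ob.
So vosab → devosabish.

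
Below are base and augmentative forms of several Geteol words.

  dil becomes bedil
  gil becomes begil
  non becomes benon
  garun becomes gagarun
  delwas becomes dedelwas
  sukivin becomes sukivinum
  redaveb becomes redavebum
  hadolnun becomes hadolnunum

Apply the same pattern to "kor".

bekor

non and garun both end in -n yet inflect differently (benon, gagarun), so the final letter is not what conditions the rule; the number of vowels is.
"kor" has 1 vowel. The stems with 1 vowel (dil → bedil, gil → begil, non → benon) add the prefix be-.
The other patterns: stems with 2 vowels repeat the first consonant+vowel as a prefix; stems with 3 vowels add -um.
So kor → bekor.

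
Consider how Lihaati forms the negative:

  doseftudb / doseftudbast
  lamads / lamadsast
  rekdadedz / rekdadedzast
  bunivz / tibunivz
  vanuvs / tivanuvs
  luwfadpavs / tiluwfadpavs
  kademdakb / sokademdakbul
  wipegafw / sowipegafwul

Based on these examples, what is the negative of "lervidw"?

rekdadedz and bunivz both end in -z yet inflect differently (rekdadedzast, tibunivz), so the final letter is not what conditions the rule; the second-to-last letter is.
"lervidw" has second-to-last letter 'd'. The stems whose second-to-last letter is 'd' (doseftudb → doseftudbast, lamads → lamadsast, rekdadedz → rekdadedzast) add -ast.
The other patterns: stems whose second-to-last letter is 'v' add the prefix ti-; stems whose second-to-last letter is 'f' or 'k' add so- … -ul around the stem.
So lervidw → lervidwast.

lervidwast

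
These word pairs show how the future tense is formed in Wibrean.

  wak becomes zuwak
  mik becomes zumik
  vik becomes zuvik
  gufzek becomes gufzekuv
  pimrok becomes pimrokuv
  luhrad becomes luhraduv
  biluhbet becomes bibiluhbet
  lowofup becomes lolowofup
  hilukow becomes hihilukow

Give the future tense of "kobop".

kobopuv

"kobop" has 2 vowels. The stems with 2 vowels (gufzek → gufzekuv, pimrok → pimrokuv, luhrad → luhraduv) add -uv.
So kobop → kobopuv.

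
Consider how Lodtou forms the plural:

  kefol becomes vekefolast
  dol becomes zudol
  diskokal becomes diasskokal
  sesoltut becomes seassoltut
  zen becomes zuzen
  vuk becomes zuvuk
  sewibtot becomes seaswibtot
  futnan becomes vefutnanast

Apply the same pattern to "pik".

dol and kefol both end in -l yet inflect differently (zudol, vekefolast), so the final letter is not what conditions the rule; the number of vowels is.
"pik" has 1 vowel. The stems with 1 vowel (dol → zudol, zen → zuzen, vuk → zuvuk) add the prefix zu-.
The other patterns: stems with 2 vowels add ve- … -ast around the stem; stems with 3 vowels insert -as- after the first vowel.
So pik → zupik.

zupik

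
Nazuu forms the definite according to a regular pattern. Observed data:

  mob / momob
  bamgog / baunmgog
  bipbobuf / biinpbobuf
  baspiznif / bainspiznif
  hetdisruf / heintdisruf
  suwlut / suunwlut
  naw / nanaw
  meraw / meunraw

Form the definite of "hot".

naw and meraw both end in -w yet inflect differently (nanaw, meunraw), so the final letter is not what conditions the rule; the number of vowels is.
"hot" has 1 vowel. The stems with 1 vowel (mob → momob, naw → nanaw) repeat the first consonant+vowel as a prefix.
So hot → hohot.

hohot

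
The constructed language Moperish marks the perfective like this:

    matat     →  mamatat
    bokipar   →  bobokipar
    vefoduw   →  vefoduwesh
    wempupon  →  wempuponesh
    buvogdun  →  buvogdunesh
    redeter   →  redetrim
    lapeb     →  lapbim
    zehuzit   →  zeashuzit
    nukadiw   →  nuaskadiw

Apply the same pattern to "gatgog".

gatgogesh

bokipar and redeter both end in -r yet inflect differently (bobokipar, redetrim), so the final letter is not what conditions the rule; the last vowel is.
"gatgog" has last vowel 'o'. The one such stem in the data (wempupon → wempuponesh) adds -esh, so the same rule applies.
The other patterns: stems whose last vowel is 'a' repeat the first consonant+vowel as a prefix; stems whose last vowel is 'e' delete the last vowel and add -im; stems whose last vowel is 'i' insert -as- after the first vowel.
So gatgog → gatgogesh.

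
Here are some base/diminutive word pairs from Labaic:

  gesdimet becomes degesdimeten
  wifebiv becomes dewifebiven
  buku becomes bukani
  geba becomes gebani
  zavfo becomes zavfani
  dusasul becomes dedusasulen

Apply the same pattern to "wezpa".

wezpani

buku and dusasul both have last vowel 'u' yet inflect differently (bukani, dedusasulen), so the last vowel is not what conditions the rule; whether the stem ends in a vowel or a consonant is.
"wezpa" ends in a vowel. The stems ending in a vowel (zavfo → zavfani, geba → gebani, buku → bukani) drop the final letter and add -ani.
So wezpa → wezpani.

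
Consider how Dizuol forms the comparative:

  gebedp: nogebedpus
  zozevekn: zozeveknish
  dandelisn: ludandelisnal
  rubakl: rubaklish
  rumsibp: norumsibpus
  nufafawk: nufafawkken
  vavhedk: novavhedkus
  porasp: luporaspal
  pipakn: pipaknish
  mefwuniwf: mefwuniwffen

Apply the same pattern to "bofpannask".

zozevekn and dandelisn both end in -n yet inflect differently (zozeveknish, ludandelisnal), so the final letter is not what conditions the rule; the second-to-last letter is.
"bofpannask" has second-to-last letter 's'. The stems whose second-to-last letter is 's' (dandelisn → ludandelisnal, porasp → luporaspal) add lu- … -al around the stem.
The other patterns: stems whose second-to-last letter is 'k' add -ish; stems whose second-to-last letter is 'w' double the final consonant and add -en; stems whose second-to-last letter is 'b' or 'd' add no- … -us around the stem.
So bofpannask → lubofpannaskal.

lubofpannaskal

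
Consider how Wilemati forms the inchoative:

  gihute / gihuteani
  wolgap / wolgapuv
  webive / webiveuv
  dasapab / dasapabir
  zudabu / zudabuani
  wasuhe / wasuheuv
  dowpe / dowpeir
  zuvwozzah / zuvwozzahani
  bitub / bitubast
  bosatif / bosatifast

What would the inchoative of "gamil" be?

gihute and webive both end in -e yet inflect differently (gihuteani, webiveuv), so the final letter is not what conditions the rule; the first letter is.
"gamil" begins with g-. The one such stem in the data (gihute → gihuteani) adds -ani, so the same rule applies.
The other patterns: stems beginning with w- add -uv; stems beginning with b- add -ast; stems beginning with d- add -ir.
So gamil → gamilani.

gamilani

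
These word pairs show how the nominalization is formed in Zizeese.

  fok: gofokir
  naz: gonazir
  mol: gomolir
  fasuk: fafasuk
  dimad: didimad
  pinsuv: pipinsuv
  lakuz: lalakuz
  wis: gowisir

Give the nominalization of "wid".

naz and lakuz both end in -z yet inflect differently (gonazir, lalakuz), so the final letter is not what conditions the rule; the number of vowels is.
"wid" has 1 vowel. The stems with 1 vowel (naz → gonazir, mol → gomolir, fok → gofokir) add go- … -ir around the stem.
The other pattern: stems with 2 vowels repeat the first consonant+vowel as a prefix.
So wid → gowidir.

gowidir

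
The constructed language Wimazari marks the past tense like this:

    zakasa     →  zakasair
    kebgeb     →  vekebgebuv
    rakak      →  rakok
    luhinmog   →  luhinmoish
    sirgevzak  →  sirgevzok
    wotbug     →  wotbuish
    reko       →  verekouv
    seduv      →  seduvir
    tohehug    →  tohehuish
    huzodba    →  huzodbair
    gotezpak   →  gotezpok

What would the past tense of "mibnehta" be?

"mibnehta" ends in -a. The stems ending in -a (huzodba → huzodbair, zakasa → zakasair) add -ir.
So mibnehta → mibnehtair.

mibnehtair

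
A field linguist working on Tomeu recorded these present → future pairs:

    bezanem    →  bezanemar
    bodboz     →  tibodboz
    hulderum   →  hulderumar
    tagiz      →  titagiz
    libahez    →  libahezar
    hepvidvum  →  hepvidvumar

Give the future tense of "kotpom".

tagiz and libahez both end in -z yet inflect differently (titagiz, libahezar), so the final letter is not what conditions the rule; the number of vowels is.
"kotpom" has 2 vowels. The stems with 2 vowels (tagiz → titagiz, bodboz → tibodboz) add the prefix ti-.
The other pattern: stems with 3 vowels add -ar.
So kotpom → tikotpom.

tikotpom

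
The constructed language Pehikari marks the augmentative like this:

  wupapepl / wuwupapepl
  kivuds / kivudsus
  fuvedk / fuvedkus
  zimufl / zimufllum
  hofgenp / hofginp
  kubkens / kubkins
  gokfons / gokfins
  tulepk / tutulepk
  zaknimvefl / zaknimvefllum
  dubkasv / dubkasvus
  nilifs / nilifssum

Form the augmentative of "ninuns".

"ninuns" has second-to-last letter 'n'. The stems whose second-to-last letter is 'n' (hofgenp → hofginp, gokfons → gokfins, kubkens → kubkins) change the last vowel to 'i'.
The other patterns: stems whose second-to-last letter is 'p' repeat the first consonant+vowel as a prefix; stems whose second-to-last letter is 'f' double the final consonant and add -um; stems whose second-to-last letter is 'd' or 's' add -us.
So ninuns → ninins.

ninins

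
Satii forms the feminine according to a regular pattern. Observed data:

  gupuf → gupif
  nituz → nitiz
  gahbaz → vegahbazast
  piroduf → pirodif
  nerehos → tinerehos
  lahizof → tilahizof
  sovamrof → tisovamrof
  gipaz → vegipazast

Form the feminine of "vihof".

tivihof

sovamrof and piroduf both end in -f yet inflect differently (tisovamrof, pirodif), so the final letter is not what conditions the rule; the last vowel is.
"vihof" has last vowel 'o'. The stems whose last vowel is 'o' (sovamrof → tisovamrof, nerehos → tinerehos, lahizof → tilahizof) add the prefix ti-.
The other patterns: stems whose last vowel is 'u' change the last vowel to 'i'; stems whose last vowel is 'a' add ve- … -ast around the stem.
So vihof → tivihof.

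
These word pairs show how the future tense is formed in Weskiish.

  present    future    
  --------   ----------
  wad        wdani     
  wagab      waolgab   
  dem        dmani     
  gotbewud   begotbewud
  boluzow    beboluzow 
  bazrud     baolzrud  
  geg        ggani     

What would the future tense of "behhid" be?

beolhhid

wad and bazrud both end in -d yet inflect differently (wdani, baolzrud), so the final letter is not what conditions the rule; the number of vowels is.
"behhid" has 2 vowels. The stems with 2 vowels (wagab → waolgab, bazrud → baolzrud) insert -ol- after the first vowel.
So behhid → beolhhid.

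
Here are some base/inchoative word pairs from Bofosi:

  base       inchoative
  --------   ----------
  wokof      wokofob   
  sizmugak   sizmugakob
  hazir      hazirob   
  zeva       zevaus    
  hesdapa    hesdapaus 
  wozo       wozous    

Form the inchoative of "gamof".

"gamof" ends in a consonant. The stems ending in a consonant (wokof → wokofob, sizmugak → sizmugakob, hazir → hazirob) add -ob.
The other pattern: stems ending in a vowel add -us.
So gamof → gamofob.

gamofob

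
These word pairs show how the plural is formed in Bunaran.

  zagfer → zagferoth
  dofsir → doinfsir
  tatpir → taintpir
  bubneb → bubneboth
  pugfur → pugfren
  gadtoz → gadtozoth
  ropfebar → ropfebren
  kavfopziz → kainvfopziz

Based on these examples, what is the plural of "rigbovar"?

tatpir and zagfer both end in -r yet inflect differently (taintpir, zagferoth), so the final letter is not what conditions the rule; the last vowel is.
"rigbovar" has last vowel 'a'. The one such stem in the data (ropfebar → ropfebren) deletes the last vowel and adds -en (as does pugfur), so the same rule applies.
The other patterns: stems whose last vowel is 'i' insert -in- after the first vowel; stems whose last vowel is 'e' or 'o' add -oth.
So rigbovar → rigbovren.

rigbovren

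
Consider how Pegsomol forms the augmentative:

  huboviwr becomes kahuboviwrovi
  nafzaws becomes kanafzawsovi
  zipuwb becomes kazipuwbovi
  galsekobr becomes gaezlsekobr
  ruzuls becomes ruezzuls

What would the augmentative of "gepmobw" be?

"gepmobw" has second-to-last letter 'b'. The one such stem in the data (galsekobr → gaezlsekobr) inserts -ez- after the first vowel (as does ruzuls), so the same rule applies.
The other pattern: stems whose second-to-last letter is 'w' add ka- … -ovi around the stem.
So gepmobw → geezpmobw.

geezpmobw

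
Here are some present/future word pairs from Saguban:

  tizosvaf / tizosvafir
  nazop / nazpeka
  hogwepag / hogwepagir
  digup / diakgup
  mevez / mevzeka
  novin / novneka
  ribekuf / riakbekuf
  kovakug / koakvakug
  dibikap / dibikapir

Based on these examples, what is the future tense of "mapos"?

dibikap and digup both end in -p yet inflect differently (dibikapir, diakgup), so the final letter is not what conditions the rule; the last vowel is.
"mapos" has last vowel 'o'. The one such stem in the data (nazop → nazpeka) deletes the last vowel and adds -eka (as do novin, mevez), so the same rule applies.
The other patterns: stems whose last vowel is 'a' add -ir; stems whose last vowel is 'u' insert -ak- after the first vowel.
So mapos → mapseka.

mapseka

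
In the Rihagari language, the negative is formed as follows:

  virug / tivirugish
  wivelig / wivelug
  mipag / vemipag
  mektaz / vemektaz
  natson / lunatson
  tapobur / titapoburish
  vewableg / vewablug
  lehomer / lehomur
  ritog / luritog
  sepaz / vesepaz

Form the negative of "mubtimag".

ritog and mipag both end in -g yet inflect differently (luritog, vemipag), so the final letter is not what conditions the rule; the last vowel is.
"mubtimag" has last vowel 'a'. The stems whose last vowel is 'a' (sepaz → vesepaz, mektaz → vemektaz, mipag → vemipag) add the prefix ve-.
The other patterns: stems whose last vowel is 'o' add the prefix lu-; stems whose last vowel is 'u' add ti- … -ish around the stem; stems whose last vowel is 'e' or 'i' change the last vowel to 'u'.
So mubtimag → vemubtimag.

vemubtimag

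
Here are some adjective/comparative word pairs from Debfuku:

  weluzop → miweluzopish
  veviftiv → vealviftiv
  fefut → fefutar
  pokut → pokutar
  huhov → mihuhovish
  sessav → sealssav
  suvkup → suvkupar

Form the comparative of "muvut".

muvutar

suvkup and weluzop both end in -p yet inflect differently (suvkupar, miweluzopish), so the final letter is not what conditions the rule; the last vowel is.
"muvut" has last vowel 'u'. The stems whose last vowel is 'u' (fefut → fefutar, pokut → pokutar, suvkup → suvkupar) add -ar.
The other patterns: stems whose last vowel is 'o' add mi- … -ish around the stem; stems whose last vowel is 'a' or 'i' insert -al- after the first vowel.
So muvut → muvutar.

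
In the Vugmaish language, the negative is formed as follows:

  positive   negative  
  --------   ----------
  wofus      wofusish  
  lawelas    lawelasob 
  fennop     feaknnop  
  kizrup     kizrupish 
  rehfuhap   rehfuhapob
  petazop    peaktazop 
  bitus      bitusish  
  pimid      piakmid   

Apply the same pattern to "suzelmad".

"suzelmad" has last vowel 'a'. The stems whose last vowel is 'a' (rehfuhap → rehfuhapob, lawelas → lawelasob) add -ob.
The other patterns: stems whose last vowel is 'i' or 'o' insert -ak- after the first vowel; stems whose last vowel is 'u' add -ish.
So suzelmad → suzelmadob.

suzelmadob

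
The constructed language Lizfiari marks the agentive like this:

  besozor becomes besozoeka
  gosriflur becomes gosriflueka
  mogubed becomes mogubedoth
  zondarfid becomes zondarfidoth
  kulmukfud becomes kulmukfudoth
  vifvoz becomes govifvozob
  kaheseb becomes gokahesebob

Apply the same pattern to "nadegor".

gosriflur and kulmukfud both have last vowel 'u' yet inflect differently (gosriflueka, kulmukfudoth), so the last vowel is not what conditions the rule; the final letter is.
"nadegor" ends in -r. The stems ending in -r (besozor → besozoeka, gosriflur → gosriflueka) drop the final letter and add -eka.
The other patterns: stems ending in -d add -oth; stems ending in -b or -z add go- … -ob around the stem.
So nadegor → nadegoeka.

nadegoeka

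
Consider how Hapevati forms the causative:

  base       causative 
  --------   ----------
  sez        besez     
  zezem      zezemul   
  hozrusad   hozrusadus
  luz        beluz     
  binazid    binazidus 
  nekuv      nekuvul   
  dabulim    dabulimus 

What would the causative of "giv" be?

begiv

"giv" has 1 vowel. The stems with 1 vowel (luz → beluz, sez → besez) add the prefix be-.
The other patterns: stems with 2 vowels add -ul; stems with 3 vowels add -us.
So giv → begiv.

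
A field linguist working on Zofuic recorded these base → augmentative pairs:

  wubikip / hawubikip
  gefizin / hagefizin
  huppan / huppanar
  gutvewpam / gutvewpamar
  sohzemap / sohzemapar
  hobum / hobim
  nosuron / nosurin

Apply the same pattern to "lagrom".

lagrim

gefizin and huppan both end in -n yet inflect differently (hagefizin, huppanar), so the final letter is not what conditions the rule; the last vowel is.
"lagrom" has last vowel 'o'. The one such stem in the data (nosuron → nosurin) changes the last vowel to 'i' (as does hobum), so the same rule applies.
The other patterns: stems whose last vowel is 'i' add the prefix ha-; stems whose last vowel is 'a' add -ar.
So lagrom → lagrim.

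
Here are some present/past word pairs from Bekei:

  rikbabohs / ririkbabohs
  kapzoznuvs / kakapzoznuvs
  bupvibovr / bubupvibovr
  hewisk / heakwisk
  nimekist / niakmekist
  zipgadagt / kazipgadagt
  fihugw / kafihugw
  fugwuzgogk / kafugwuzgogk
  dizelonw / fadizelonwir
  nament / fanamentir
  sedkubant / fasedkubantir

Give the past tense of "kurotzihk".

nimekist and zipgadagt both end in -t yet inflect differently (niakmekist, kazipgadagt), so the final letter is not what conditions the rule; the second-to-last letter is.
"kurotzihk" has second-to-last letter 'h'. The one such stem in the data (rikbabohs → ririkbabohs) repeats the first consonant+vowel as a prefix (as do kapzoznuvs, bupvibovr), so the same rule applies.
So kurotzihk → kukurotzihk.

kukurotzihk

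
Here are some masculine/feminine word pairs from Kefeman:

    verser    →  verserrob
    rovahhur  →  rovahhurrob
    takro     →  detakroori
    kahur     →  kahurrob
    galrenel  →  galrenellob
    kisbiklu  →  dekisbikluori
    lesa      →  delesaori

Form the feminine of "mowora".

demoworaori

kisbiklu and rovahhur both have last vowel 'u' yet inflect differently (dekisbikluori, rovahhurrob), so the last vowel is not what conditions the rule; whether the stem ends in a vowel or a consonant is.
"mowora" ends in a vowel. The stems ending in a vowel (kisbiklu → dekisbikluori, lesa → delesaori, takro → detakroori) add de- … -ori around the stem.
The other pattern: stems ending in a consonant double the final consonant and add -ob.
So mowora → demoworaori.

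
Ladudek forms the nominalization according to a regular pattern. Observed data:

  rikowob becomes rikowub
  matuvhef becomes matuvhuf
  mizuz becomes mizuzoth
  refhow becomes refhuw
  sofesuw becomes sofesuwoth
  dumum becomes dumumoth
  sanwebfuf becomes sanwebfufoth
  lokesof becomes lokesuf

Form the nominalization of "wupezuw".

wupezuwoth

"wupezuw" has last vowel 'u'. The stems whose last vowel is 'u' (sofesuw → sofesuwoth, dumum → dumumoth, sanwebfuf → sanwebfufoth) add -oth.
The other pattern: stems whose last vowel is 'e' or 'o' change the last vowel to 'u'.
So wupezuw → wupezuwoth.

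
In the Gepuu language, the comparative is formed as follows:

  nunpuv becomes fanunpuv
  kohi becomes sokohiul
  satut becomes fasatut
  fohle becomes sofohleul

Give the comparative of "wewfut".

fawewfut

satut and kohi both have 2 vowels yet inflect differently (fasatut, sokohiul), so the number of vowels is not what conditions the rule; whether the stem ends in a vowel or a consonant is.
"wewfut" ends in a consonant. The stems ending in a consonant (satut → fasatut, nunpuv → fanunpuv) add the prefix fa-.
The other pattern: stems ending in a vowel add so- … -ul around the stem.
So wewfut → fawewfut.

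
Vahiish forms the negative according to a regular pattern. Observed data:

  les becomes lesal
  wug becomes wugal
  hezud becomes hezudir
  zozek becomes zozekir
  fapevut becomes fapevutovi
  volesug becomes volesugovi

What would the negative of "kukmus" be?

"kukmus" has 2 vowels. The stems with 2 vowels (hezud → hezudir, zozek → zozekir) add -ir.
So kukmus → kukmusir.

kukmusir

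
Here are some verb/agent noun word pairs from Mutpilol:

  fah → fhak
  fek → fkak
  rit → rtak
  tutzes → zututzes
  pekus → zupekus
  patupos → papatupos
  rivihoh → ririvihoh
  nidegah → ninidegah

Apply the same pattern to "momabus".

"momabus" has 3 vowels. The stems with 3 vowels (patupos → papatupos, rivihoh → ririvihoh, nidegah → ninidegah) repeat the first consonant+vowel as a prefix.
So momabus → momomabus.

momomabus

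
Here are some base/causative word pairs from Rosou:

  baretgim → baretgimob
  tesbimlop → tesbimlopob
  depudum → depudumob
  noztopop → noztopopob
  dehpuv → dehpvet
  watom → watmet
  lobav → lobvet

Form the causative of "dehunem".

dehunemob

baretgim and watom both end in -m yet inflect differently (baretgimob, watmet), so the final letter is not what conditions the rule; the number of vowels is.
"dehunem" has 3 vowels. The stems with 3 vowels (baretgim → baretgimob, tesbimlop → tesbimlopob, depudum → depudumob) add -ob.
The other pattern: stems with 2 vowels delete the last vowel and add -et.
So dehunem → dehunemob.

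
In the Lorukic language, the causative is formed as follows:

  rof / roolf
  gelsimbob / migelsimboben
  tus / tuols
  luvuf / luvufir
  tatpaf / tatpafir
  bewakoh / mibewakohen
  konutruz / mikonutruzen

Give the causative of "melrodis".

mimelrodisen

rof and tatpaf both end in -f yet inflect differently (roolf, tatpafir), so the final letter is not what conditions the rule; the number of vowels is.
"melrodis" has 3 vowels. The stems with 3 vowels (konutruz → mikonutruzen, gelsimbob → migelsimboben, bewakoh → mibewakohen) add mi- … -en around the stem.
So melrodis → mimelrodisen.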